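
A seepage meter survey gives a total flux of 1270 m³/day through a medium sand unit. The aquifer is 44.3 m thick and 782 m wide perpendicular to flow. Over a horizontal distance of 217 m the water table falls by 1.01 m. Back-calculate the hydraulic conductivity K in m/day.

7.88

Cross-sectional area A = 782 × 44.3 = 34643 m².
Hydraulic gradient i = Δh / L = 1.01 / 217 = 0.004654.
From Q = K·A·i, K = Q / (A·i) = 1270 / (34643 × 0.004654) = 7.876 m/day.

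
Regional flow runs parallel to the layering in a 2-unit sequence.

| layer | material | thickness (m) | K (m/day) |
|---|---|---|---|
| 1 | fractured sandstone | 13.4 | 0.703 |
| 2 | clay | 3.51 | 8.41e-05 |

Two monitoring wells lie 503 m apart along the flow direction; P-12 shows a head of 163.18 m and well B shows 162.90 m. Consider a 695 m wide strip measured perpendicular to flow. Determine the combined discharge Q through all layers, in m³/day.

3.64

Flow is parallel to layering, so each bed carries its own Darcy discharge and the transmissivities add.
Σ(K_i·b_i) = 0.703×13.4 + 8.41e-05×3.51 = 9.420 m²/day.
Hydraulic gradient i = (163.18 − 162.90) / 503 = 0.28 / 503 = 0.0005567.
Q = Σ(K_i·b_i) · W · i = 9.420 × 695 × 0.0005567 = 3.645 m³/day.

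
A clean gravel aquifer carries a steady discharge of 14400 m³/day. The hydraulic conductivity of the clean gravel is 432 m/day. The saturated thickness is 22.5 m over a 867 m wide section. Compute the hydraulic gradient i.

0.00171

Cross-sectional area A = 867 × 22.5 = 19508 m².
From Q = K·A·i, i = Q / (K·A) = 14400 / (432.0 × 19508) = 0.001709.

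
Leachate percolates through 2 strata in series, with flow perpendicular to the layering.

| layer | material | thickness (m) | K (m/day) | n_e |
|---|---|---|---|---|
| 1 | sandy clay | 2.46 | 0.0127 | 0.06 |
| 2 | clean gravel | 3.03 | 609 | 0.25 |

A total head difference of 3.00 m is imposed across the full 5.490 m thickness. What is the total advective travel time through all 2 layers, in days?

With flow normal to the layers, continuity requires the same specific discharge q through every layer.
Σ(b_i/K_i) = 2.46/0.0127 + 3.03/609 = 193.7 d.
q = Δh / Σ(b_i/K_i) = 3.00 / 193.7 = 0.01549 m/day.
In each layer the seepage velocity is v_i = q/n_i, so the layer transit time is t_i = b_i·n_i / q:
  layer 1 (sandy clay): t_1 = 2.46 × 0.06 / 0.01549 = 9.530 d
  layer 2 (clean gravel): t_2 = 3.03 × 0.25 / 0.01549 = 48.91 d
Total t = Σ t_i = 58.44 days.

58.4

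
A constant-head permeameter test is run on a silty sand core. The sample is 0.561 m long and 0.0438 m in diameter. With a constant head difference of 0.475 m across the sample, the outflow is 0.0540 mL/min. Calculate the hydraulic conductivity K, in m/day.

Cross-sectional area A = π·(d/2)² = π × (0.0438/2)² = 0.001507 m².
Convert discharge: 0.0540 mL/min = 9.000e-10 m³/s.
Darcy's law rearranged: K = Q·L / (A·Δh) = 9.000e-10 × 0.561 / (0.001507 × 0.475) = 7.055e-07 m/s = 0.06095 m/day.

0.0610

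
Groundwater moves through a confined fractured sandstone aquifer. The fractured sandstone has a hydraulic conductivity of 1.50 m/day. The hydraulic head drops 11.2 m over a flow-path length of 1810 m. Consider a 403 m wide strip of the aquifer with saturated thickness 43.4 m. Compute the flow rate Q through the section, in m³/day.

Cross-sectional area A = 403 × 43.4 = 17490 m².
Hydraulic gradient i = Δh / L = 11.2 / 1810 = 0.006188.
Darcy's law: Q = K · A · i = 1.500 × 17490 × 0.006188 = 162.3 m³/day.

162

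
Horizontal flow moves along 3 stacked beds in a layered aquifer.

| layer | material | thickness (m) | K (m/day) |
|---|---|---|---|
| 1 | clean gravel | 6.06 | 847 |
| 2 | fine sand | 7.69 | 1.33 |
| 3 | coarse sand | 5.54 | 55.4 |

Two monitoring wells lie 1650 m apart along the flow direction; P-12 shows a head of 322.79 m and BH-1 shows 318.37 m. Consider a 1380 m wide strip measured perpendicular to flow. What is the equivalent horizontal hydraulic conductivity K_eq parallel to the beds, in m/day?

283

Flow is parallel to layering, so each bed carries its own Darcy discharge and the transmissivities add.
Σ(K_i·b_i) = 847×6.06 + 1.33×7.69 + 55.4×5.54 = 5450 m²/day.
Total thickness b = 19.29 m, so K_eq = Σ(K_i·b_i)/b = 282.5 m/day.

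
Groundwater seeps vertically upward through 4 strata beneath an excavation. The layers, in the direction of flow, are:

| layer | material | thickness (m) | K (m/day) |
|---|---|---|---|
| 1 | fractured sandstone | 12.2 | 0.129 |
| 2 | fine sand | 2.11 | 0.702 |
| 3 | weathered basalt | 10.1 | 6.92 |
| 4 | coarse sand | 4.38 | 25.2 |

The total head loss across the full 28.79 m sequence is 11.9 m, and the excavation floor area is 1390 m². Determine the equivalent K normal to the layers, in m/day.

Flow is perpendicular to layering, so the layers act in series and the equivalent K is the thickness-weighted harmonic mean.
Total thickness L = 12.2 + 2.11 + 10.1 + 4.38 = 28.79 m.
Σ(b_i/K_i) = 12.2/0.129 + 2.11/0.702 + 10.1/6.92 + 4.38/25.2 = 99.21 d.
K_eq = L / Σ(b_i/K_i) = 28.79 / 99.21 = 0.2902 m/day.

0.290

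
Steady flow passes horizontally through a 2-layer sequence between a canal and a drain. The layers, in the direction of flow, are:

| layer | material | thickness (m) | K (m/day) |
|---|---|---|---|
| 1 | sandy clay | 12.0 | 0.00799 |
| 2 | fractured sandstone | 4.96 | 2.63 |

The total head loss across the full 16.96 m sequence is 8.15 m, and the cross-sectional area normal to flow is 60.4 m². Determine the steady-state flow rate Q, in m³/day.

0.327

Flow is perpendicular to layering, so the layers act in series and the equivalent K is the thickness-weighted harmonic mean.
Total thickness L = 12.0 + 4.96 = 16.96 m.
Σ(b_i/K_i) = 12.0/0.00799 + 4.96/2.63 = 1504 d.
K_eq = L / Σ(b_i/K_i) = 16.96 / 1504 = 0.01128 m/day.
Q = K_eq · A · (Δh/L) = 0.01128 × 60.4 × (8.15/16.96) = 0.3274 m³/day.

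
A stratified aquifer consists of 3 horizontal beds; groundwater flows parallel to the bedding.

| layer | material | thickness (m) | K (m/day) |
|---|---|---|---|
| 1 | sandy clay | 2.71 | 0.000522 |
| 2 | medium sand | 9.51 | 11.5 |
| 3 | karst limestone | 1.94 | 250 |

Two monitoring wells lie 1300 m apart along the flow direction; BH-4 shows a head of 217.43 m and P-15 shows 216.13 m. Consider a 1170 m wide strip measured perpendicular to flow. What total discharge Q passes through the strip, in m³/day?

695

Flow is parallel to layering, so each bed carries its own Darcy discharge and the transmissivities add.
Σ(K_i·b_i) = 0.000522×2.71 + 11.5×9.51 + 250×1.94 = 594.4 m²/day.
Hydraulic gradient i = (217.43 − 216.13) / 1300 = 1.3 / 1300 = 0.001000.
Q = Σ(K_i·b_i) · W · i = 594.4 × 1170 × 0.001000 = 695.4 m³/day.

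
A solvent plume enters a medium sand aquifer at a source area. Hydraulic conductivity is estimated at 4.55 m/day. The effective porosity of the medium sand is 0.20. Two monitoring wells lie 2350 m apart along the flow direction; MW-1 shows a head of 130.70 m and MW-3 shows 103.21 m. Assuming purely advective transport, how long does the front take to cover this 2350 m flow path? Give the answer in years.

24.2

Hydraulic gradient i = (130.70 − 103.21) / 2350 = 27.49 / 2350 = 0.01170.
Darcy flux q = K · i = 4.550 × 0.01170 = 0.05323 m/day.
Seepage velocity v = q / n_e = 0.05323 / 0.20 = 0.2661 m/day.
Travel time t = L / v = 2350 / 0.2661 = 8830 days = 24.18 years.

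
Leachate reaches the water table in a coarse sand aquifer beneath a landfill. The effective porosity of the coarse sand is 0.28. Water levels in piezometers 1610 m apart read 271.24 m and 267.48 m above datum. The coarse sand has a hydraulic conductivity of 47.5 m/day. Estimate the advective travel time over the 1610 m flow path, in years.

11.1

Hydraulic gradient i = (271.24 − 267.48) / 1610 = 3.76 / 1610 = 0.002335.
Darcy flux q = K · i = 47.50 × 0.002335 = 0.1109 m/day.
Seepage velocity v = q / n_e = 0.1109 / 0.28 = 0.3962 m/day.
Travel time t = L / v = 1610 / 0.3962 = 4064 days = 11.13 years.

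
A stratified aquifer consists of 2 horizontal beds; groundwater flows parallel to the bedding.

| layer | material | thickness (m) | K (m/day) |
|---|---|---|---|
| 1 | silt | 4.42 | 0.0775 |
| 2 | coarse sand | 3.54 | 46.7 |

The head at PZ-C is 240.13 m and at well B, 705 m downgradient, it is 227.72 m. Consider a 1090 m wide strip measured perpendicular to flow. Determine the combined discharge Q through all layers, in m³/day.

3180

Flow is parallel to layering, so each bed carries its own Darcy discharge and the transmissivities add.
Σ(K_i·b_i) = 0.0775×4.42 + 46.7×3.54 = 165.7 m²/day.
Hydraulic gradient i = (240.13 − 227.72) / 705 = 12.41 / 705 = 0.01760.
Q = Σ(K_i·b_i) · W · i = 165.7 × 1090 × 0.01760 = 3179 m³/day.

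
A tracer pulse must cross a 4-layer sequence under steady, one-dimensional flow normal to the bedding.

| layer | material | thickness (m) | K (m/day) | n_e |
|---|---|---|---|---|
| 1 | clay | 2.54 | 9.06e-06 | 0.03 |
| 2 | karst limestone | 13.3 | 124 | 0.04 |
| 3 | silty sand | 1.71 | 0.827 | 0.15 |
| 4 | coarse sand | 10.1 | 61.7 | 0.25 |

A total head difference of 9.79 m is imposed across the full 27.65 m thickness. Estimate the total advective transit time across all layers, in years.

With flow normal to the layers, continuity requires the same specific discharge q through every layer.
Σ(b_i/K_i) = 2.54/9.06e-06 + 13.3/124 + 1.71/0.827 + 10.1/61.7 = 2.804e+05 d.
q = Δh / Σ(b_i/K_i) = 9.79 / 2.804e+05 = 3.492e-05 m/day.
In each layer the seepage velocity is v_i = q/n_i, so the layer transit time is t_i = b_i·n_i / q:
  layer 1 (clay): t_1 = 2.54 × 0.03 / 3.492e-05 = 2182 d
  layer 2 (karst limestone): t_2 = 13.3 × 0.04 / 3.492e-05 = 15235 d
  layer 3 (silty sand): t_3 = 1.71 × 0.15 / 3.492e-05 = 7345 d
  layer 4 (coarse sand): t_4 = 10.1 × 0.25 / 3.492e-05 = 72308 d
Total t = Σ t_i = 97071 days = 265.8 years.

266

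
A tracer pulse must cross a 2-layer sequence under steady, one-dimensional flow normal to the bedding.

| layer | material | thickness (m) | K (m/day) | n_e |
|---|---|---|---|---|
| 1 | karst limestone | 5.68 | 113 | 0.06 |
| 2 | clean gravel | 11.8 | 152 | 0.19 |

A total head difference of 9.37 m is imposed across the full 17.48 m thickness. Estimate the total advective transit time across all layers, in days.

With flow normal to the layers, continuity requires the same specific discharge q through every layer.
Σ(b_i/K_i) = 5.68/113 + 11.8/152 = 0.1279 d.
q = Δh / Σ(b_i/K_i) = 9.37 / 0.1279 = 73.26 m/day.
In each layer the seepage velocity is v_i = q/n_i, so the layer transit time is t_i = b_i·n_i / q:
  layer 1 (karst limestone): t_1 = 5.68 × 0.06 / 73.26 = 0.004652 d
  layer 2 (clean gravel): t_2 = 11.8 × 0.19 / 73.26 = 0.03060 d
Total t = Σ t_i = 0.03525 days.

0.0353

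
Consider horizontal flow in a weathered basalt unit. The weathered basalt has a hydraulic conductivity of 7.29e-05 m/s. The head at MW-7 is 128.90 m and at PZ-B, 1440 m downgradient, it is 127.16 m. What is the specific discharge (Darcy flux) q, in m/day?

0.00761

Convert K: 7.29e-05 m/s × 86400 = 6.299 m/day.
Hydraulic gradient i = (128.90 − 127.16) / 1440 = 1.74 / 1440 = 0.001208.
Specific discharge q = K · i = 6.299 × 0.001208 = 0.007611 m/day.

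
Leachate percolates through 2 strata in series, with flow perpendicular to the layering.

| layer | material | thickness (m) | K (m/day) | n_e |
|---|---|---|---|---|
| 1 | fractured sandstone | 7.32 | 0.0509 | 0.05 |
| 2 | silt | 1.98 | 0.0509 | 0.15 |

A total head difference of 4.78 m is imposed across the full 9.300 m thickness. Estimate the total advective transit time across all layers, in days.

25.3

With flow normal to the layers, continuity requires the same specific discharge q through every layer.
Σ(b_i/K_i) = 7.32/0.0509 + 1.98/0.0509 = 182.7 d.
q = Δh / Σ(b_i/K_i) = 4.78 / 182.7 = 0.02616 m/day.
In each layer the seepage velocity is v_i = q/n_i, so the layer transit time is t_i = b_i·n_i / q:
  layer 1 (fractured sandstone): t_1 = 7.32 × 0.05 / 0.02616 = 13.99 d
  layer 2 (silt): t_2 = 1.98 × 0.15 / 0.02616 = 11.35 d
Total t = Σ t_i = 25.34 days.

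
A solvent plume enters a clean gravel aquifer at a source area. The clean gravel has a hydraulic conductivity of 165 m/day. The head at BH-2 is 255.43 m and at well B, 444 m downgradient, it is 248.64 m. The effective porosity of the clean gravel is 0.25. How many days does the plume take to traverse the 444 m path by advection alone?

Hydraulic gradient i = (255.43 − 248.64) / 444 = 6.79 / 444 = 0.01529.
Darcy flux q = K · i = 165.0 × 0.01529 = 2.523 m/day.
Seepage velocity v = q / n_e = 2.523 / 0.25 = 10.09 m/day.
Travel time t = L / v = 444 / 10.09 = 43.99 days.

44.0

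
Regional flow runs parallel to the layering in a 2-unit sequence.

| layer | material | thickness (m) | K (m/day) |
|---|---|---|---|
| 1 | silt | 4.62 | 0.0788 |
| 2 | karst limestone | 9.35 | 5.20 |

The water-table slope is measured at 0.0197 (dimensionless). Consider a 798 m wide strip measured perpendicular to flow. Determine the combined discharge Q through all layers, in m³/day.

Flow is parallel to layering, so each bed carries its own Darcy discharge and the transmissivities add.
Σ(K_i·b_i) = 0.0788×4.62 + 5.20×9.35 = 48.98 m²/day.
Hydraulic gradient i = 0.0197.
Q = Σ(K_i·b_i) · W · i = 48.98 × 798 × 0.01970 = 770.1 m³/day.

770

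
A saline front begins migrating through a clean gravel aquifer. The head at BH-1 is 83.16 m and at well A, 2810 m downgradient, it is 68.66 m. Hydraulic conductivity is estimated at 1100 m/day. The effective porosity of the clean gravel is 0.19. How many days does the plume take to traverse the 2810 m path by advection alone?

94.1

Hydraulic gradient i = (83.16 − 68.66) / 2810 = 14.5 / 2810 = 0.005160.
Darcy flux q = K · i = 1100 × 0.005160 = 5.676 m/day.
Seepage velocity v = q / n_e = 5.676 / 0.19 = 29.87 m/day.
Travel time t = L / v = 2810 / 29.87 = 94.06 days.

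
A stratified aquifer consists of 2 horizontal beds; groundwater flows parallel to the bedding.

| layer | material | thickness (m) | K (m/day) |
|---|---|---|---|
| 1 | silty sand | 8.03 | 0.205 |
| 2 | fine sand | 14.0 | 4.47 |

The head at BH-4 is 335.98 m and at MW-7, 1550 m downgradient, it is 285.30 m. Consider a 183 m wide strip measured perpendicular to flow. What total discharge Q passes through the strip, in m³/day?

Flow is parallel to layering, so each bed carries its own Darcy discharge and the transmissivities add.
Σ(K_i·b_i) = 0.205×8.03 + 4.47×14.0 = 64.23 m²/day.
Hydraulic gradient i = (335.98 − 285.30) / 1550 = 50.68 / 1550 = 0.03270.
Q = Σ(K_i·b_i) · W · i = 64.23 × 183 × 0.03270 = 384.3 m³/day.

384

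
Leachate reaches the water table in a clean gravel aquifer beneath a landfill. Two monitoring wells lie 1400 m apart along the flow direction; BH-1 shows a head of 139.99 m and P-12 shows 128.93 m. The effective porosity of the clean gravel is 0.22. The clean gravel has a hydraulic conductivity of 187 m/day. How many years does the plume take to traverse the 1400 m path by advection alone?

Hydraulic gradient i = (139.99 − 128.93) / 1400 = 11.06 / 1400 = 0.007900.
Darcy flux q = K · i = 187.0 × 0.007900 = 1.477 m/day.
Seepage velocity v = q / n_e = 1.477 / 0.22 = 6.715 m/day.
Travel time t = L / v = 1400 / 6.715 = 208.5 days = 0.5708 years.

0.571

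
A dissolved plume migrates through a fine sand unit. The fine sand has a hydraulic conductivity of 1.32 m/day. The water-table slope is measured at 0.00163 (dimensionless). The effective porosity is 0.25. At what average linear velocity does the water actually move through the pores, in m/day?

Hydraulic gradient i = 0.00163.
Darcy flux q = K · i = 1.320 × 0.001630 = 0.002152 m/day.
Seepage velocity v = q / n_e = 0.002152 / 0.25 = 0.008606 m/day.

0.00861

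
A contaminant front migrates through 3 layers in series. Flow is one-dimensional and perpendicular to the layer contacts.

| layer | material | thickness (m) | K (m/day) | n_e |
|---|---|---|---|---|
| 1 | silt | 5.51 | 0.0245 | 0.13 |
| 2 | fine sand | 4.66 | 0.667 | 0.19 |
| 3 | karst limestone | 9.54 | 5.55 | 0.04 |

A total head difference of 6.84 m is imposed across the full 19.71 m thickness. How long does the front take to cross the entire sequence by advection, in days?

67.7

With flow normal to the layers, continuity requires the same specific discharge q through every layer.
Σ(b_i/K_i) = 5.51/0.0245 + 4.66/0.667 + 9.54/5.55 = 233.6 d.
q = Δh / Σ(b_i/K_i) = 6.84 / 233.6 = 0.02928 m/day.
In each layer the seepage velocity is v_i = q/n_i, so the layer transit time is t_i = b_i·n_i / q:
  layer 1 (silt): t_1 = 5.51 × 0.13 / 0.02928 = 24.46 d
  layer 2 (fine sand): t_2 = 4.66 × 0.19 / 0.02928 = 30.24 d
  layer 3 (karst limestone): t_3 = 9.54 × 0.04 / 0.02928 = 13.03 d
Total t = Σ t_i = 67.73 days.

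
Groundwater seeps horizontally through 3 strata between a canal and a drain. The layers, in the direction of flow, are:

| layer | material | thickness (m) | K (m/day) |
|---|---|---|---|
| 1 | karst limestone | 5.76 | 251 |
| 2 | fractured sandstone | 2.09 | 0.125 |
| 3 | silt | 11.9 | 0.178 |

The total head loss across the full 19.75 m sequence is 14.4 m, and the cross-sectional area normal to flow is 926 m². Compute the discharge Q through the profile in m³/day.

Flow is perpendicular to layering, so the layers act in series and the equivalent K is the thickness-weighted harmonic mean.
Total thickness L = 5.76 + 2.09 + 11.9 = 19.75 m.
Σ(b_i/K_i) = 5.76/251 + 2.09/0.125 + 11.9/0.178 = 83.60 d.
K_eq = L / Σ(b_i/K_i) = 19.75 / 83.60 = 0.2363 m/day.
Q = K_eq · A · (Δh/L) = 0.2363 × 926 × (14.4/19.75) = 159.5 m³/day.

160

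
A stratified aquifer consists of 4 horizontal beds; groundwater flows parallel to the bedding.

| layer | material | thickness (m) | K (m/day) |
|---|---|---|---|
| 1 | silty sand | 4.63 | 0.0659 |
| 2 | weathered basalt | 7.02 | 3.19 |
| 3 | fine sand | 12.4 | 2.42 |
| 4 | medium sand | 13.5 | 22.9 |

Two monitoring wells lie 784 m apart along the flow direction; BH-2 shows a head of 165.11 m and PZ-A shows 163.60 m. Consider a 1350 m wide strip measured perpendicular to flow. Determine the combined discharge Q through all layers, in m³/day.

941

Flow is parallel to layering, so each bed carries its own Darcy discharge and the transmissivities add.
Σ(K_i·b_i) = 0.0659×4.63 + 3.19×7.02 + 2.42×12.4 + 22.9×13.5 = 361.9 m²/day.
Hydraulic gradient i = (165.11 − 163.60) / 784 = 1.51 / 784 = 0.001926.
Q = Σ(K_i·b_i) · W · i = 361.9 × 1350 × 0.001926 = 940.9 m³/day.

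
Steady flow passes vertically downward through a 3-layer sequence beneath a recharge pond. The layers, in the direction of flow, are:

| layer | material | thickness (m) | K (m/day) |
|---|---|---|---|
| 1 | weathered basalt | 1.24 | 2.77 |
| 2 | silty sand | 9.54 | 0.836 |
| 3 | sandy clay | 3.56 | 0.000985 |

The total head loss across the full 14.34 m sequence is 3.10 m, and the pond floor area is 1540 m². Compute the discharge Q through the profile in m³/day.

Flow is perpendicular to layering, so the layers act in series and the equivalent K is the thickness-weighted harmonic mean.
Total thickness L = 1.24 + 9.54 + 3.56 = 14.34 m.
Σ(b_i/K_i) = 1.24/2.77 + 9.54/0.836 + 3.56/0.000985 = 3626 d.
K_eq = L / Σ(b_i/K_i) = 14.34 / 3626 = 0.003955 m/day.
Q = K_eq · A · (Δh/L) = 0.003955 × 1540 × (3.10/14.34) = 1.317 m³/day.

1.32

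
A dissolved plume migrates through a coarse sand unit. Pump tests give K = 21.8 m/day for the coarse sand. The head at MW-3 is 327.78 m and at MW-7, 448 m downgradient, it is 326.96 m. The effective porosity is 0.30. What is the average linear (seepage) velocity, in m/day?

Hydraulic gradient i = (327.78 − 326.96) / 448 = 0.82 / 448 = 0.001830.
Darcy flux q = K · i = 21.80 × 0.001830 = 0.03990 m/day.
Seepage velocity v = q / n_e = 0.03990 / 0.30 = 0.1330 m/day.

0.133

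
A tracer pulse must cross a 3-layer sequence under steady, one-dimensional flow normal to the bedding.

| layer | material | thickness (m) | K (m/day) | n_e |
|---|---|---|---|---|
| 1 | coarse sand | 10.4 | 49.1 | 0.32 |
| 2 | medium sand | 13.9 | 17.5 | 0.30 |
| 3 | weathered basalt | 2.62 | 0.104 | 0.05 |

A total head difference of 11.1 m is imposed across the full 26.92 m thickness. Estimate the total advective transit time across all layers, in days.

18.0

With flow normal to the layers, continuity requires the same specific discharge q through every layer.
Σ(b_i/K_i) = 10.4/49.1 + 13.9/17.5 + 2.62/0.104 = 26.20 d.
q = Δh / Σ(b_i/K_i) = 11.1 / 26.20 = 0.4237 m/day.
In each layer the seepage velocity is v_i = q/n_i, so the layer transit time is t_i = b_i·n_i / q:
  layer 1 (coarse sand): t_1 = 10.4 × 0.32 / 0.4237 = 7.855 d
  layer 2 (medium sand): t_2 = 13.9 × 0.30 / 0.4237 = 9.842 d
  layer 3 (weathered basalt): t_3 = 2.62 × 0.05 / 0.4237 = 0.3092 d
Total t = Σ t_i = 18.01 days.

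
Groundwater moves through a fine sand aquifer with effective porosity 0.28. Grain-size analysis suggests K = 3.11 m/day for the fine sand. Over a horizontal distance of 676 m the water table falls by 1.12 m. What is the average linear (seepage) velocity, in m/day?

0.0184

Hydraulic gradient i = Δh / L = 1.12 / 676 = 0.001657.
Darcy flux q = K · i = 3.110 × 0.001657 = 0.005153 m/day.
Seepage velocity v = q / n_e = 0.005153 / 0.28 = 0.01840 m/day.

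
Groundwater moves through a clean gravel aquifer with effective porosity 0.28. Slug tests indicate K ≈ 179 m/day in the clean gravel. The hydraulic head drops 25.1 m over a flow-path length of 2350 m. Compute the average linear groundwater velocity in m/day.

6.83

Hydraulic gradient i = Δh / L = 25.1 / 2350 = 0.01068.
Darcy flux q = K · i = 179.0 × 0.01068 = 1.912 m/day.
Seepage velocity v = q / n_e = 1.912 / 0.28 = 6.828 m/day.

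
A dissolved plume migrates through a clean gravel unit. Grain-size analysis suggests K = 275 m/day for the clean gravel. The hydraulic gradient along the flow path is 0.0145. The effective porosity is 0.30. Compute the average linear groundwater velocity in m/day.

13.3

Hydraulic gradient i = 0.0145.
Darcy flux q = K · i = 275.0 × 0.01450 = 3.988 m/day.
Seepage velocity v = q / n_e = 3.988 / 0.30 = 13.29 m/day.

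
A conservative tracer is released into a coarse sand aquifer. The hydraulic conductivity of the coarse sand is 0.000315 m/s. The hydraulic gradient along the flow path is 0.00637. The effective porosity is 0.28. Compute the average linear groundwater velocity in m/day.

Convert K: 0.000315 m/s × 86400 = 27.22 m/day.
Hydraulic gradient i = 0.00637.
Darcy flux q = K · i = 27.22 × 0.006370 = 0.1734 m/day.
Seepage velocity v = q / n_e = 0.1734 / 0.28 = 0.6192 m/day.

0.619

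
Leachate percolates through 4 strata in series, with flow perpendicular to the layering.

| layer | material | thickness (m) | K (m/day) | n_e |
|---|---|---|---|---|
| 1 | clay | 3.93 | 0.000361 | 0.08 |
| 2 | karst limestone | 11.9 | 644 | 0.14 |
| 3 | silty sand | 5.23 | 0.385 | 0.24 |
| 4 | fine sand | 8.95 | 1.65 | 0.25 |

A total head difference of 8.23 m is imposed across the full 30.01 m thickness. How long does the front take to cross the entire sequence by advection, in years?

19.9

With flow normal to the layers, continuity requires the same specific discharge q through every layer.
Σ(b_i/K_i) = 3.93/0.000361 + 11.9/644 + 5.23/0.385 + 8.95/1.65 = 10905 d.
q = Δh / Σ(b_i/K_i) = 8.23 / 10905 = 0.0007547 m/day.
In each layer the seepage velocity is v_i = q/n_i, so the layer transit time is t_i = b_i·n_i / q:
  layer 1 (clay): t_1 = 3.93 × 0.08 / 0.0007547 = 416.6 d
  layer 2 (karst limestone): t_2 = 11.9 × 0.14 / 0.0007547 = 2208 d
  layer 3 (silty sand): t_3 = 5.23 × 0.24 / 0.0007547 = 1663 d
  layer 4 (fine sand): t_4 = 8.95 × 0.25 / 0.0007547 = 2965 d
Total t = Σ t_i = 7252 days = 19.86 years.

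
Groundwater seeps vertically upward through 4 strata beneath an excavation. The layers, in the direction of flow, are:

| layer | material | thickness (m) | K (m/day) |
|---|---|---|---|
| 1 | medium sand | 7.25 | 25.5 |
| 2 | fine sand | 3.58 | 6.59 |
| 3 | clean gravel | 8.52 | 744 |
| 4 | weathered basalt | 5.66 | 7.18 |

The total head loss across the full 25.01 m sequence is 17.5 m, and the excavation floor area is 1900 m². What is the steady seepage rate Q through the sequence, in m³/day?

Flow is perpendicular to layering, so the layers act in series and the equivalent K is the thickness-weighted harmonic mean.
Total thickness L = 7.25 + 3.58 + 8.52 + 5.66 = 25.01 m.
Σ(b_i/K_i) = 7.25/25.5 + 3.58/6.59 + 8.52/744 + 5.66/7.18 = 1.627 d.
K_eq = L / Σ(b_i/K_i) = 25.01 / 1.627 = 15.37 m/day.
Q = K_eq · A · (Δh/L) = 15.37 × 1900 × (17.5/25.01) = 20432 m³/day.

20400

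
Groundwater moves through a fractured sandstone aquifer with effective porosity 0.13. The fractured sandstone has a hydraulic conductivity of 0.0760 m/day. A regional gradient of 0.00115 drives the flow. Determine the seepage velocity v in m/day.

0.000672

Hydraulic gradient i = 0.00115.
Darcy flux q = K · i = 0.07600 × 0.001150 = 8.740e-05 m/day.
Seepage velocity v = q / n_e = 8.740e-05 / 0.13 = 0.0006723 m/day.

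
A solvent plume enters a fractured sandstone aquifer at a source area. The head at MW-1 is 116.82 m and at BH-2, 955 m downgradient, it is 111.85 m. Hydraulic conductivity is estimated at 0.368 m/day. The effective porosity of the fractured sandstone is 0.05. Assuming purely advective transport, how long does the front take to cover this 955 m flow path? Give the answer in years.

Hydraulic gradient i = (116.82 − 111.85) / 955 = 4.97 / 955 = 0.005204.
Darcy flux q = K · i = 0.3680 × 0.005204 = 0.001915 m/day.
Seepage velocity v = q / n_e = 0.001915 / 0.05 = 0.03830 m/day.
Travel time t = L / v = 955 / 0.03830 = 24933 days = 68.26 years.

68.3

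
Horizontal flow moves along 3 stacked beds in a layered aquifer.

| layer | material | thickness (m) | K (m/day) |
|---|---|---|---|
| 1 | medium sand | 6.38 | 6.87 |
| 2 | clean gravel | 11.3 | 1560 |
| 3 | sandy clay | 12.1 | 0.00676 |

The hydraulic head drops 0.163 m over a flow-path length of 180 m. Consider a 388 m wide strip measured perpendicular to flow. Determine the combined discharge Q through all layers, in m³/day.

6210

Flow is parallel to layering, so each bed carries its own Darcy discharge and the transmissivities add.
Σ(K_i·b_i) = 6.87×6.38 + 1560×11.3 + 0.00676×12.1 = 17672 m²/day.
Hydraulic gradient i = Δh / L = 0.163 / 180 = 0.0009056.
Q = Σ(K_i·b_i) · W · i = 17672 × 388 × 0.0009056 = 6209 m³/day.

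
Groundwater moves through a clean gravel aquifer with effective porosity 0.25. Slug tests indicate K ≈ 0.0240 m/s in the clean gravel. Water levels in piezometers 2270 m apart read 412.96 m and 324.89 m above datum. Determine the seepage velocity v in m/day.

322

Convert K: 0.0240 m/s × 86400 = 2074 m/day.
Hydraulic gradient i = (412.96 − 324.89) / 2270 = 88.07 / 2270 = 0.03880.
Darcy flux q = K · i = 2074 × 0.03880 = 80.45 m/day.
Seepage velocity v = q / n_e = 80.45 / 0.25 = 321.8 m/day.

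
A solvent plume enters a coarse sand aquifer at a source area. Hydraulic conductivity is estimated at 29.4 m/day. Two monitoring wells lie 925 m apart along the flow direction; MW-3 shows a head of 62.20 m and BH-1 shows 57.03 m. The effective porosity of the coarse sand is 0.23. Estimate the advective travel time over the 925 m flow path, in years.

Hydraulic gradient i = (62.20 − 57.03) / 925 = 5.17 / 925 = 0.005589.
Darcy flux q = K · i = 29.40 × 0.005589 = 0.1643 m/day.
Seepage velocity v = q / n_e = 0.1643 / 0.23 = 0.7144 m/day.
Travel time t = L / v = 925 / 0.7144 = 1295 days = 3.545 years.

3.54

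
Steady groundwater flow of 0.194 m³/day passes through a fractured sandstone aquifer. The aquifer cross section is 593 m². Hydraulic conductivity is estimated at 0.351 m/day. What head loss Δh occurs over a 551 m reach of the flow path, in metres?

From Q = K·A·i, i = Q / (K·A) = 0.194 / (0.3510 × 593.0) = 0.0009321.
Head loss Δh = i · L = 0.0009321 × 551 = 0.5136 m.

0.514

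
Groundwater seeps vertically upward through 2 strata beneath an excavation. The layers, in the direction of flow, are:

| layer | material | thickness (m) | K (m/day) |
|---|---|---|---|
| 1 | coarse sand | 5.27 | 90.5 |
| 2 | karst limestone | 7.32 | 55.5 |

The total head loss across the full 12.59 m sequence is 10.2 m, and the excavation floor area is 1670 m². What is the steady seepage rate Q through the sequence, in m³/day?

Flow is perpendicular to layering, so the layers act in series and the equivalent K is the thickness-weighted harmonic mean.
Total thickness L = 5.27 + 7.32 = 12.59 m.
Σ(b_i/K_i) = 5.27/90.5 + 7.32/55.5 = 0.1901 d.
K_eq = L / Σ(b_i/K_i) = 12.59 / 0.1901 = 66.22 m/day.
Q = K_eq · A · (Δh/L) = 66.22 × 1670 × (10.2/12.59) = 89594 m³/day.

89600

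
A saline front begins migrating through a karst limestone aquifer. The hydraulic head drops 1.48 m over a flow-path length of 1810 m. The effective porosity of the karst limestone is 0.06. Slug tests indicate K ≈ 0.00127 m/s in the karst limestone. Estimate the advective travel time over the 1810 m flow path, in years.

3.31

Convert K: 0.00127 m/s × 86400 = 109.7 m/day.
Hydraulic gradient i = Δh / L = 1.48 / 1810 = 0.0008177.
Darcy flux q = K · i = 109.7 × 0.0008177 = 0.08972 m/day.
Seepage velocity v = q / n_e = 0.08972 / 0.06 = 1.495 m/day.
Travel time t = L / v = 1810 / 1.495 = 1210 days = 3.314 years.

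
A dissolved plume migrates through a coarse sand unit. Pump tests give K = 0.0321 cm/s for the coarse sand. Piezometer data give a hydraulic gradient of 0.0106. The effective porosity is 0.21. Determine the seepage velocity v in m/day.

1.40

Convert K: 0.0321 cm/s × 864 = 27.73 m/day.
Hydraulic gradient i = 0.0106.
Darcy flux q = K · i = 27.73 × 0.01060 = 0.2940 m/day.
Seepage velocity v = q / n_e = 0.2940 / 0.21 = 1.400 m/day.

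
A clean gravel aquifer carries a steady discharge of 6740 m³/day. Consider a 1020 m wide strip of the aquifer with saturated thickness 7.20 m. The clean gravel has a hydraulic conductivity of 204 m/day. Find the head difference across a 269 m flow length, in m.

Cross-sectional area A = 1020 × 7.20 = 7344 m².
From Q = K·A·i, i = Q / (K·A) = 6740 / (204.0 × 7344) = 0.004499.
Head loss Δh = i · L = 0.004499 × 269 = 1.210 m.

1.21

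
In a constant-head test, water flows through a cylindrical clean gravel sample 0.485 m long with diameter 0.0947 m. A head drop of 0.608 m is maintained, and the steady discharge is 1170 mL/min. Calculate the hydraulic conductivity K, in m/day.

Cross-sectional area A = π·(d/2)² = π × (0.0947/2)² = 0.007044 m².
Convert discharge: 1170 mL/min = 1.950e-05 m³/s.
Darcy's law rearranged: K = Q·L / (A·Δh) = 1.950e-05 × 0.485 / (0.007044 × 0.608) = 0.002208 m/s = 190.8 m/day.

191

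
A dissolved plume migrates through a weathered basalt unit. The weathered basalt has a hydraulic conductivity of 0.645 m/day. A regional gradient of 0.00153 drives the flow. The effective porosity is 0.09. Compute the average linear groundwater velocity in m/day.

0.0110

Hydraulic gradient i = 0.00153.
Darcy flux q = K · i = 0.6450 × 0.001530 = 0.0009869 m/day.
Seepage velocity v = q / n_e = 0.0009869 / 0.09 = 0.01097 m/day.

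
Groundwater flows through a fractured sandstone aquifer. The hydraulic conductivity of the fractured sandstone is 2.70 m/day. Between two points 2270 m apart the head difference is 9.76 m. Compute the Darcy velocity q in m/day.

0.0116

Hydraulic gradient i = Δh / L = 9.76 / 2270 = 0.004300.
Specific discharge q = K · i = 2.700 × 0.004300 = 0.01161 m/day.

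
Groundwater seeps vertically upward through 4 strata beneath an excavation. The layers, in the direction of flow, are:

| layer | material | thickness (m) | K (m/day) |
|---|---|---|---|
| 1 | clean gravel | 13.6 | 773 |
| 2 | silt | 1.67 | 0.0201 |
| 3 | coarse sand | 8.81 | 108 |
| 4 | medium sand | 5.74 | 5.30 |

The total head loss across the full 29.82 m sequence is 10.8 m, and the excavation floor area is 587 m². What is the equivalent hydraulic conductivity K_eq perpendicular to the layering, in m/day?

Flow is perpendicular to layering, so the layers act in series and the equivalent K is the thickness-weighted harmonic mean.
Total thickness L = 13.6 + 1.67 + 8.81 + 5.74 = 29.82 m.
Σ(b_i/K_i) = 13.6/773 + 1.67/0.0201 + 8.81/108 + 5.74/5.30 = 84.27 d.
K_eq = L / Σ(b_i/K_i) = 29.82 / 84.27 = 0.3539 m/day.

0.354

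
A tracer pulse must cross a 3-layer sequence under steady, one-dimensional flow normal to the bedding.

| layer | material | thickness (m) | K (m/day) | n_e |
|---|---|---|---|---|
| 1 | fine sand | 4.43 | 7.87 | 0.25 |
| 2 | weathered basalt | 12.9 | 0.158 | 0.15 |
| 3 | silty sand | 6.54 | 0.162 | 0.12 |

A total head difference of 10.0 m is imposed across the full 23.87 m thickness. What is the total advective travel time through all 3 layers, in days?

With flow normal to the layers, continuity requires the same specific discharge q through every layer.
Σ(b_i/K_i) = 4.43/7.87 + 12.9/0.158 + 6.54/0.162 = 122.6 d.
q = Δh / Σ(b_i/K_i) = 10.0 / 122.6 = 0.08158 m/day.
In each layer the seepage velocity is v_i = q/n_i, so the layer transit time is t_i = b_i·n_i / q:
  layer 1 (fine sand): t_1 = 4.43 × 0.25 / 0.08158 = 13.58 d
  layer 2 (weathered basalt): t_2 = 12.9 × 0.15 / 0.08158 = 23.72 d
  layer 3 (silty sand): t_3 = 6.54 × 0.12 / 0.08158 = 9.620 d
Total t = Σ t_i = 46.91 days.

46.9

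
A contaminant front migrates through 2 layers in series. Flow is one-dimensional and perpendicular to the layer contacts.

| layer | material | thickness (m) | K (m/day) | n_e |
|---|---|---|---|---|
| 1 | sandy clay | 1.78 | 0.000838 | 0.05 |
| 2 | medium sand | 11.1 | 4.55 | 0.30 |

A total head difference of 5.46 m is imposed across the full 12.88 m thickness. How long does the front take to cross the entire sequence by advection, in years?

3.65

With flow normal to the layers, continuity requires the same specific discharge q through every layer.
Σ(b_i/K_i) = 1.78/0.000838 + 11.1/4.55 = 2127 d.
q = Δh / Σ(b_i/K_i) = 5.46 / 2127 = 0.002568 m/day.
In each layer the seepage velocity is v_i = q/n_i, so the layer transit time is t_i = b_i·n_i / q:
  layer 1 (sandy clay): t_1 = 1.78 × 0.05 / 0.002568 = 34.66 d
  layer 2 (medium sand): t_2 = 11.1 × 0.30 / 0.002568 = 1297 d
Total t = Σ t_i = 1332 days = 3.646 years.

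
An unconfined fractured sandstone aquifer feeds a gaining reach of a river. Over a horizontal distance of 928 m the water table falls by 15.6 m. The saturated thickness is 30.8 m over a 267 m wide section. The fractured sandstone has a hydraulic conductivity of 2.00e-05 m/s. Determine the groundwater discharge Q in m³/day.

239

Convert K: 2.00e-05 m/s × 86400 = 1.728 m/day.
Cross-sectional area A = 267 × 30.8 = 8224 m².
Hydraulic gradient i = Δh / L = 15.6 / 928 = 0.01681.
Darcy's law: Q = K · A · i = 1.728 × 8224 × 0.01681 = 238.9 m³/day.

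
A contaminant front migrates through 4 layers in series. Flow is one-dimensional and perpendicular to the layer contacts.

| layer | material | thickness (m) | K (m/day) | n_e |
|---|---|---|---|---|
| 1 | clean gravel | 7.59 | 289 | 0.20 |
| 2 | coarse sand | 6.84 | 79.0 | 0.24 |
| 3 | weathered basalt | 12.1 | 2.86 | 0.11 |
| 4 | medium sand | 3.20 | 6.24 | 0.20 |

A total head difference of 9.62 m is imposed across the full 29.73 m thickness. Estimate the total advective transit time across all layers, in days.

With flow normal to the layers, continuity requires the same specific discharge q through every layer.
Σ(b_i/K_i) = 7.59/289 + 6.84/79.0 + 12.1/2.86 + 3.20/6.24 = 4.856 d.
q = Δh / Σ(b_i/K_i) = 9.62 / 4.856 = 1.981 m/day.
In each layer the seepage velocity is v_i = q/n_i, so the layer transit time is t_i = b_i·n_i / q:
  layer 1 (clean gravel): t_1 = 7.59 × 0.20 / 1.981 = 0.7663 d
  layer 2 (coarse sand): t_2 = 6.84 × 0.24 / 1.981 = 0.8287 d
  layer 3 (weathered basalt): t_3 = 12.1 × 0.11 / 1.981 = 0.6719 d
  layer 4 (medium sand): t_4 = 3.20 × 0.20 / 1.981 = 0.3231 d
Total t = Σ t_i = 2.590 days.

2.59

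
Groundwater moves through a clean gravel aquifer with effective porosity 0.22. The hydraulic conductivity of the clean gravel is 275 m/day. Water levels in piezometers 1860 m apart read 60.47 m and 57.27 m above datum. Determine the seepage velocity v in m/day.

Hydraulic gradient i = (60.47 − 57.27) / 1860 = 3.2 / 1860 = 0.001720.
Darcy flux q = K · i = 275.0 × 0.001720 = 0.4731 m/day.
Seepage velocity v = q / n_e = 0.4731 / 0.22 = 2.151 m/day.

2.15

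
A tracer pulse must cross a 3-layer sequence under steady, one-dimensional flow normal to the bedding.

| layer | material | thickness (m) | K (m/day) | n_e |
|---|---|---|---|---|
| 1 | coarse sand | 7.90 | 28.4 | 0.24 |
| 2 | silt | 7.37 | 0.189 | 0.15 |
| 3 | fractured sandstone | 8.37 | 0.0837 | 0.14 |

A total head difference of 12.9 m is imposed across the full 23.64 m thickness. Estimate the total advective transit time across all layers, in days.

With flow normal to the layers, continuity requires the same specific discharge q through every layer.
Σ(b_i/K_i) = 7.90/28.4 + 7.37/0.189 + 8.37/0.0837 = 139.3 d.
q = Δh / Σ(b_i/K_i) = 12.9 / 139.3 = 0.09262 m/day.
In each layer the seepage velocity is v_i = q/n_i, so the layer transit time is t_i = b_i·n_i / q:
  layer 1 (coarse sand): t_1 = 7.90 × 0.24 / 0.09262 = 20.47 d
  layer 2 (silt): t_2 = 7.37 × 0.15 / 0.09262 = 11.94 d
  layer 3 (fractured sandstone): t_3 = 8.37 × 0.14 / 0.09262 = 12.65 d
Total t = Σ t_i = 45.06 days.

45.1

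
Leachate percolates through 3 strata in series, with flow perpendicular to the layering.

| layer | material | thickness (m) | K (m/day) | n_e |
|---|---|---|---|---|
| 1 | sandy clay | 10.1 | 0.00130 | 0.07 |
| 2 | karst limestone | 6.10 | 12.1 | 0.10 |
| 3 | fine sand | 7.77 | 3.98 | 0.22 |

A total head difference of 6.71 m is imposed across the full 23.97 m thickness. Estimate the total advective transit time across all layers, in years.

With flow normal to the layers, continuity requires the same specific discharge q through every layer.
Σ(b_i/K_i) = 10.1/0.00130 + 6.10/12.1 + 7.77/3.98 = 7772 d.
q = Δh / Σ(b_i/K_i) = 6.71 / 7772 = 0.0008634 m/day.
In each layer the seepage velocity is v_i = q/n_i, so the layer transit time is t_i = b_i·n_i / q:
  layer 1 (sandy clay): t_1 = 10.1 × 0.07 / 0.0008634 = 818.9 d
  layer 2 (karst limestone): t_2 = 6.10 × 0.10 / 0.0008634 = 706.5 d
  layer 3 (fine sand): t_3 = 7.77 × 0.22 / 0.0008634 = 1980 d
Total t = Σ t_i = 3505 days = 9.597 years.

9.60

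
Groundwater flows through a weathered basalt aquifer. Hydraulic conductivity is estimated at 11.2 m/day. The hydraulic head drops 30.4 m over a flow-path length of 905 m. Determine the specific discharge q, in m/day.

0.376

Hydraulic gradient i = Δh / L = 30.4 / 905 = 0.03359.
Specific discharge q = K · i = 11.20 × 0.03359 = 0.3762 m/day.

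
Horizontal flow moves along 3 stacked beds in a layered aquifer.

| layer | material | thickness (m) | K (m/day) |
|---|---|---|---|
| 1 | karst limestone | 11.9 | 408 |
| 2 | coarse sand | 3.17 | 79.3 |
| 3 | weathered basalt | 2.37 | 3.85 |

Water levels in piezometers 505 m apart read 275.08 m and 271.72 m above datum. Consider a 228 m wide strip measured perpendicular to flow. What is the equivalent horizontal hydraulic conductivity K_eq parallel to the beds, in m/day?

293

Flow is parallel to layering, so each bed carries its own Darcy discharge and the transmissivities add.
Σ(K_i·b_i) = 408×11.9 + 79.3×3.17 + 3.85×2.37 = 5116 m²/day.
Total thickness b = 17.44 m, so K_eq = Σ(K_i·b_i)/b = 293.3 m/day.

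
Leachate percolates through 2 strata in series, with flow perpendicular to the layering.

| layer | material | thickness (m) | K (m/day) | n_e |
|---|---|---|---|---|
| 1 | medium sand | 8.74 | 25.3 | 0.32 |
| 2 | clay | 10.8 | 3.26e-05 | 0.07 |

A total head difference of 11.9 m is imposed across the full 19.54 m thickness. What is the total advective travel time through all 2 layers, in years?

271

With flow normal to the layers, continuity requires the same specific discharge q through every layer.
Σ(b_i/K_i) = 8.74/25.3 + 10.8/3.26e-05 = 3.313e+05 d.
q = Δh / Σ(b_i/K_i) = 11.9 / 3.313e+05 = 3.592e-05 m/day.
In each layer the seepage velocity is v_i = q/n_i, so the layer transit time is t_i = b_i·n_i / q:
  layer 1 (medium sand): t_1 = 8.74 × 0.32 / 3.592e-05 = 77861 d
  layer 2 (clay): t_2 = 10.8 × 0.07 / 3.592e-05 = 21047 d
Total t = Σ t_i = 98908 days = 270.8 years.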